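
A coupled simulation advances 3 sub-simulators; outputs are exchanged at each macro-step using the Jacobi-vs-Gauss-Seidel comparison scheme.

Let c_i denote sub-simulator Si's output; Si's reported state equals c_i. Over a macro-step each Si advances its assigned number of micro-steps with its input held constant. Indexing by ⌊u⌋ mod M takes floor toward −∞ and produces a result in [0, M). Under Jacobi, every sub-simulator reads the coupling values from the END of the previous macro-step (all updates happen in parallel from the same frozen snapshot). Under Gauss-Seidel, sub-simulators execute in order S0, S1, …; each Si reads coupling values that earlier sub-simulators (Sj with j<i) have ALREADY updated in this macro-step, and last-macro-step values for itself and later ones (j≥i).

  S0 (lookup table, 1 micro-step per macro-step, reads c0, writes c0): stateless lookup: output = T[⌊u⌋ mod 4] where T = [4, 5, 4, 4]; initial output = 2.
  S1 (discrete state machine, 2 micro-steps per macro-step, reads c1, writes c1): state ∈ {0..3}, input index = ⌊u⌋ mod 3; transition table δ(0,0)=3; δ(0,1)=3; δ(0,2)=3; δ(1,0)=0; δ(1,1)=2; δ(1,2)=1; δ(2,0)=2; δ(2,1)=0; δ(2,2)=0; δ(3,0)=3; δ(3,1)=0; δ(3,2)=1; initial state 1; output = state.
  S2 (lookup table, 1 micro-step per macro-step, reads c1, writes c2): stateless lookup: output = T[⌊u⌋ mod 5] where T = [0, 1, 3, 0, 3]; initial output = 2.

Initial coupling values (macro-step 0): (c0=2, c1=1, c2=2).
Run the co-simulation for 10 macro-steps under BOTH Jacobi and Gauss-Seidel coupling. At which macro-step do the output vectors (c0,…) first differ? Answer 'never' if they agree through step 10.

first divergence at macro-step: 1

[Jacobi] macro 1: S0 reads c0=2 → after 1×micro: 4; S1 reads c1=1 → after 2×micro: 0; S2 reads c1=1 → after 1×micro: 1 ⇒ (c0=4, c1=0, c2=1)
[Jacobi] macro 2: S0 reads c0=4 → after 1×micro: 4; S1 reads c1=0 → after 2×micro: 3; S2 reads c1=0 → after 1×micro: 0 ⇒ (c0=4, c1=3, c2=0)
[Jacobi] macro 3: S0 reads c0=4 → after 1×micro: 4; S1 reads c1=3 → after 2×micro: 3; S2 reads c1=3 → after 1×micro: 0 ⇒ (c0=4, c1=3, c2=0)
[Jacobi] macro 4: S0 reads c0=4 → after 1×micro: 4; S1 reads c1=3 → after 2×micro: 3; S2 reads c1=3 → after 1×micro: 0 ⇒ (c0=4, c1=3, c2=0)
[Jacobi] macro 5: S0 reads c0=4 → after 1×micro: 4; S1 reads c1=3 → after 2×micro: 3; S2 reads c1=3 → after 1×micro: 0 ⇒ (c0=4, c1=3, c2=0)
[Jacobi] macro 6: S0 reads c0=4 → after 1×micro: 4; S1 reads c1=3 → after 2×micro: 3; S2 reads c1=3 → after 1×micro: 0 ⇒ (c0=4, c1=3, c2=0)
[Jacobi] macro 7: S0 reads c0=4 → after 1×micro: 4; S1 reads c1=3 → after 2×micro: 3; S2 reads c1=3 → after 1×micro: 0 ⇒ (c0=4, c1=3, c2=0)
[Jacobi] macro 8: S0 reads c0=4 → after 1×micro: 4; S1 reads c1=3 → after 2×micro: 3; S2 reads c1=3 → after 1×micro: 0 ⇒ (c0=4, c1=3, c2=0)
[Jacobi] macro 9: S0 reads c0=4 → after 1×micro: 4; S1 reads c1=3 → after 2×micro: 3; S2 reads c1=3 → after 1×micro: 0 ⇒ (c0=4, c1=3, c2=0)
[Jacobi] macro 10: S0 reads c0=4 → after 1×micro: 4; S1 reads c1=3 → after 2×micro: 3; S2 reads c1=3 → after 1×micro: 0 ⇒ (c0=4, c1=3, c2=0)
[Gauss-Seidel] macro 1: S0 reads c0=2 → after 1×micro: 4; S1 reads c1=1 → after 2×micro: 0; S2 reads c1=0 → after 1×micro: 0 ⇒ (c0=4, c1=0, c2=0)
[Gauss-Seidel] macro 2: S0 reads c0=4 → after 1×micro: 4; S1 reads c1=0 → after 2×micro: 3; S2 reads c1=3 → after 1×micro: 0 ⇒ (c0=4, c1=3, c2=0)
[Gauss-Seidel] macro 3: S0 reads c0=4 → after 1×micro: 4; S1 reads c1=3 → after 2×micro: 3; S2 reads c1=3 → after 1×micro: 0 ⇒ (c0=4, c1=3, c2=0)
[Gauss-Seidel] macro 4: S0 reads c0=4 → after 1×micro: 4; S1 reads c1=3 → after 2×micro: 3; S2 reads c1=3 → after 1×micro: 0 ⇒ (c0=4, c1=3, c2=0)
[Gauss-Seidel] macro 5: S0 reads c0=4 → after 1×micro: 4; S1 reads c1=3 → after 2×micro: 3; S2 reads c1=3 → after 1×micro: 0 ⇒ (c0=4, c1=3, c2=0)
[Gauss-Seidel] macro 6: S0 reads c0=4 → after 1×micro: 4; S1 reads c1=3 → after 2×micro: 3; S2 reads c1=3 → after 1×micro: 0 ⇒ (c0=4, c1=3, c2=0)
[Gauss-Seidel] macro 7: S0 reads c0=4 → after 1×micro: 4; S1 reads c1=3 → after 2×micro: 3; S2 reads c1=3 → after 1×micro: 0 ⇒ (c0=4, c1=3, c2=0)
[Gauss-Seidel] macro 8: S0 reads c0=4 → after 1×micro: 4; S1 reads c1=3 → after 2×micro: 3; S2 reads c1=3 → after 1×micro: 0 ⇒ (c0=4, c1=3, c2=0)
[Gauss-Seidel] macro 9: S0 reads c0=4 → after 1×micro: 4; S1 reads c1=3 → after 2×micro: 3; S2 reads c1=3 → after 1×micro: 0 ⇒ (c0=4, c1=3, c2=0)
[Gauss-Seidel] macro 10: S0 reads c0=4 → after 1×micro: 4; S1 reads c1=3 → after 2×micro: 3; S2 reads c1=3 → after 1×micro: 0 ⇒ (c0=4, c1=3, c2=0)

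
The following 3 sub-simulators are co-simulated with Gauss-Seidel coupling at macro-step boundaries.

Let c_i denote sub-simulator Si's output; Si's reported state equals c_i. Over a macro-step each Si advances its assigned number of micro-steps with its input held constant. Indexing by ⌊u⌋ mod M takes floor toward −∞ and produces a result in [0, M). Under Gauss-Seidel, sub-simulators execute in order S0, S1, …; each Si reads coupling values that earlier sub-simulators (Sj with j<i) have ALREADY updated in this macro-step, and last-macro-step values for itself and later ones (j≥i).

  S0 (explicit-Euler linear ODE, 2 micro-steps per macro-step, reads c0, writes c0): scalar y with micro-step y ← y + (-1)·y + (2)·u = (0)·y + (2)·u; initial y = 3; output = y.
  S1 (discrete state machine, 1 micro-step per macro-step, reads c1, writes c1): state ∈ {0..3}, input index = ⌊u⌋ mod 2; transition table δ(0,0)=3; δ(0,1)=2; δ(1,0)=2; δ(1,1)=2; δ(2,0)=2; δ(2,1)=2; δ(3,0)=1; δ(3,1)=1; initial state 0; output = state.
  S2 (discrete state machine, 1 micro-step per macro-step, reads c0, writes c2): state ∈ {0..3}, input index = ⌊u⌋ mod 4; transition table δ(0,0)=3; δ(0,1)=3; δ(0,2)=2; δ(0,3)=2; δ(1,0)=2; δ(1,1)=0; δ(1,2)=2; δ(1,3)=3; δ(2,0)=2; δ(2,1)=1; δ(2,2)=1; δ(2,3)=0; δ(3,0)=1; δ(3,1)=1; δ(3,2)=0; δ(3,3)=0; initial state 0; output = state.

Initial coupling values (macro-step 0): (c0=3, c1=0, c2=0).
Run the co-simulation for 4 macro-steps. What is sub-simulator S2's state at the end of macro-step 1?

macro 1: S0 reads c0=3 → after 2×micro: 6; S1 reads c1=0 → after 1×micro: 3; S2 reads c0=6 → after 1×micro: 2 ⇒ (c0=6, c1=3, c2=2)
macro 2: S0 reads c0=6 → after 2×micro: 12; S1 reads c1=3 → after 1×micro: 1; S2 reads c0=12 → after 1×micro: 2 ⇒ (c0=12, c1=1, c2=2)
macro 3: S0 reads c0=12 → after 2×micro: 24; S1 reads c1=1 → after 1×micro: 2; S2 reads c0=24 → after 1×micro: 2 ⇒ (c0=24, c1=2, c2=2)
macro 4: S0 reads c0=24 → after 2×micro: 48; S1 reads c1=2 → after 1×micro: 2; S2 reads c0=48 → after 1×micro: 2 ⇒ (c0=48, c1=2, c2=2)

S2 state at macro-step 1 = 2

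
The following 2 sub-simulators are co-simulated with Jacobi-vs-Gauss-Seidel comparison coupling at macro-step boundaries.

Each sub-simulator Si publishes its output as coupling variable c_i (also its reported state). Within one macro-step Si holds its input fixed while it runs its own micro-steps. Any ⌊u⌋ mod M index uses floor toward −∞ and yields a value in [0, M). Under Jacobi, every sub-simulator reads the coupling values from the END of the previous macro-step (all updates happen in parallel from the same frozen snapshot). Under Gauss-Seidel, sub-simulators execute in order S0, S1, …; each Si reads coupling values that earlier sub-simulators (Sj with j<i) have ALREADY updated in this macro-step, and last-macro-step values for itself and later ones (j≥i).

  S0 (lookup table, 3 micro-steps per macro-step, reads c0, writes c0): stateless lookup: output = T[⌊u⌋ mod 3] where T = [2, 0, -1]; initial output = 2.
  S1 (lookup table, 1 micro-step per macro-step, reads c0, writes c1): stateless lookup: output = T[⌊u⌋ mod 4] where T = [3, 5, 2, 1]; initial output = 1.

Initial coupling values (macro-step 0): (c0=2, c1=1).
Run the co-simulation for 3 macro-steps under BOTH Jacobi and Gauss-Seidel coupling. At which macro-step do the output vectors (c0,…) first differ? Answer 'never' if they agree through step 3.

[Jacobi] macro 1: S0 reads c0=2 → after 3×micro: -1; S1 reads c0=2 → after 1×micro: 2 ⇒ (c0=-1, c1=2)
[Jacobi] macro 2: S0 reads c0=-1 → after 3×micro: -1; S1 reads c0=-1 → after 1×micro: 1 ⇒ (c0=-1, c1=1)
[Jacobi] macro 3: S0 reads c0=-1 → after 3×micro: -1; S1 reads c0=-1 → after 1×micro: 1 ⇒ (c0=-1, c1=1)
[Gauss-Seidel] macro 1: S0 reads c0=2 → after 3×micro: -1; S1 reads c0=-1 → after 1×micro: 1 ⇒ (c0=-1, c1=1)
[Gauss-Seidel] macro 2: S0 reads c0=-1 → after 3×micro: -1; S1 reads c0=-1 → after 1×micro: 1 ⇒ (c0=-1, c1=1)
[Gauss-Seidel] macro 3: S0 reads c0=-1 → after 3×micro: -1; S1 reads c0=-1 → after 1×micro: 1 ⇒ (c0=-1, c1=1)

first divergence at macro-step: 1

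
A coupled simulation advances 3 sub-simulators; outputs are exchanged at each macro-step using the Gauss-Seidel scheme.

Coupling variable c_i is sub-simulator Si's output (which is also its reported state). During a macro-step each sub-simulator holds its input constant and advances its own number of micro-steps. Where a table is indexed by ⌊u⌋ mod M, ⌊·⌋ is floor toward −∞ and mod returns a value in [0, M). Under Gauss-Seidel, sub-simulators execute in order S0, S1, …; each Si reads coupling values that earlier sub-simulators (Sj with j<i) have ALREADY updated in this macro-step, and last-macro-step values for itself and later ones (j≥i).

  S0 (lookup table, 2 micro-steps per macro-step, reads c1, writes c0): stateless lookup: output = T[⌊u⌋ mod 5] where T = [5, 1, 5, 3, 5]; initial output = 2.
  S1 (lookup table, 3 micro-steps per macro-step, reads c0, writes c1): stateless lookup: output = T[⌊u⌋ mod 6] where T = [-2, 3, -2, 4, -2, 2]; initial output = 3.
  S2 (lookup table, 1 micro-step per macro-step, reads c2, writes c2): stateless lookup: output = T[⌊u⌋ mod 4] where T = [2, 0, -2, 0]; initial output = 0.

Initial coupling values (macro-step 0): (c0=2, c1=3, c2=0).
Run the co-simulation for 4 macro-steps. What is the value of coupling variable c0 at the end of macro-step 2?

macro 1: S0 reads c1=3 → after 2×micro: 3; S1 reads c0=3 → after 3×micro: 4; S2 reads c2=0 → after 1×micro: 2 ⇒ (c0=3, c1=4, c2=2)
macro 2: S0 reads c1=4 → after 2×micro: 5; S1 reads c0=5 → after 3×micro: 2; S2 reads c2=2 → after 1×micro: -2 ⇒ (c0=5, c1=2, c2=-2)
macro 3: S0 reads c1=2 → after 2×micro: 5; S1 reads c0=5 → after 3×micro: 2; S2 reads c2=-2 → after 1×micro: -2 ⇒ (c0=5, c1=2, c2=-2)
macro 4: S0 reads c1=2 → after 2×micro: 5; S1 reads c0=5 → after 3×micro: 2; S2 reads c2=-2 → after 1×micro: -2 ⇒ (c0=5, c1=2, c2=-2)

c0 at macro-step 2 = 5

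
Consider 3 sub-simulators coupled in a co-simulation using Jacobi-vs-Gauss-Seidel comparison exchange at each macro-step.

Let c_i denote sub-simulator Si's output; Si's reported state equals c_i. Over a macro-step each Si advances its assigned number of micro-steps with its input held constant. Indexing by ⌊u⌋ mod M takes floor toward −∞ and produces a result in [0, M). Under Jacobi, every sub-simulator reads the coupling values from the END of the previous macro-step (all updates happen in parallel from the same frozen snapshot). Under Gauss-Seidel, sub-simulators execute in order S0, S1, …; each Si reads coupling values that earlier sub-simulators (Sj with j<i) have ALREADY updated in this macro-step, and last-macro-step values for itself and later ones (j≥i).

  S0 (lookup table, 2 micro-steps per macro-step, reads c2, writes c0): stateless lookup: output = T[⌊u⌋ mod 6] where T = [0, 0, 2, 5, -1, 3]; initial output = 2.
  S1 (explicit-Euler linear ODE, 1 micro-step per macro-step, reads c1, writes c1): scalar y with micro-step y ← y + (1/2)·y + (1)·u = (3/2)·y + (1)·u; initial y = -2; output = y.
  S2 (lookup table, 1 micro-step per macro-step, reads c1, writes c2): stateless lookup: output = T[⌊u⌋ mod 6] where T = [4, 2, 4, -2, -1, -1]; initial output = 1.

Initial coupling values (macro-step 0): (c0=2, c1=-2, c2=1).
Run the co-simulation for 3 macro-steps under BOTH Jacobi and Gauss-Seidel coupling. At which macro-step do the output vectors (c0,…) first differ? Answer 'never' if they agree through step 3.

first divergence at macro-step: 1

[Jacobi] macro 1: S0 reads c2=1 → after 2×micro: 0; S1 reads c1=-2 → after 1×micro: -5; S2 reads c1=-2 → after 1×micro: -1 ⇒ (c0=0, c1=-5, c2=-1)
[Jacobi] macro 2: S0 reads c2=-1 → after 2×micro: 3; S1 reads c1=-5 → after 1×micro: -25/2; S2 reads c1=-5 → after 1×micro: 2 ⇒ (c0=3, c1=-25/2, c2=2)
[Jacobi] macro 3: S0 reads c2=2 → after 2×micro: 2; S1 reads c1=-25/2 → after 1×micro: -125/4; S2 reads c1=-25/2 → after 1×micro: -1 ⇒ (c0=2, c1=-125/4, c2=-1)
[Gauss-Seidel] macro 1: S0 reads c2=1 → after 2×micro: 0; S1 reads c1=-2 → after 1×micro: -5; S2 reads c1=-5 → after 1×micro: 2 ⇒ (c0=0, c1=-5, c2=2)
[Gauss-Seidel] macro 2: S0 reads c2=2 → after 2×micro: 2; S1 reads c1=-5 → after 1×micro: -25/2; S2 reads c1=-25/2 → after 1×micro: -1 ⇒ (c0=2, c1=-25/2, c2=-1)
[Gauss-Seidel] macro 3: S0 reads c2=-1 → after 2×micro: 3; S1 reads c1=-25/2 → after 1×micro: -125/4; S2 reads c1=-125/4 → after 1×micro: -1 ⇒ (c0=3, c1=-125/4, c2=-1)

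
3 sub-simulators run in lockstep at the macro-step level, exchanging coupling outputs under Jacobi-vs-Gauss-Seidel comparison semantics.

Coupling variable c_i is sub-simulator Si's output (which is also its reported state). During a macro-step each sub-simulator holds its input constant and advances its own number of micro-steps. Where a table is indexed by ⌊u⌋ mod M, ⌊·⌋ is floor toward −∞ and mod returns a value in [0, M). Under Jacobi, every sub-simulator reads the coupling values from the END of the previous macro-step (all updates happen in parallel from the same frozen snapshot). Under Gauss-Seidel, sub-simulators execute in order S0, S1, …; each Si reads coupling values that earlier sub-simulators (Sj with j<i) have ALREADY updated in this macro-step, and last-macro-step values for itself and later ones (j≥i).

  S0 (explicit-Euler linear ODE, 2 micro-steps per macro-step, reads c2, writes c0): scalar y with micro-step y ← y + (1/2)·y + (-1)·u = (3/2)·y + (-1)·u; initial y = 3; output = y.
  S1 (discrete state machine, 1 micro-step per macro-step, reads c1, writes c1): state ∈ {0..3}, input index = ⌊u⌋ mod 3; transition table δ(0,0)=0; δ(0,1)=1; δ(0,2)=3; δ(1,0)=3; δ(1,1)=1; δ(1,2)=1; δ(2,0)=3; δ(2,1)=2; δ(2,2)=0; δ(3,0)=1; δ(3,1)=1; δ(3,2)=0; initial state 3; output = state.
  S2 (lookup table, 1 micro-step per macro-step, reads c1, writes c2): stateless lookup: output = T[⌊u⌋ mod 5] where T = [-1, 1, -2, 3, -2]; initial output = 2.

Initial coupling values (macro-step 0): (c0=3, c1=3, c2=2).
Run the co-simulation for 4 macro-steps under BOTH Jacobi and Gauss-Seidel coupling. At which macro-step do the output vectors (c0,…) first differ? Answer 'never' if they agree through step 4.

[Jacobi] macro 1: S0 reads c2=2 → after 2×micro: 7/4; S1 reads c1=3 → after 1×micro: 1; S2 reads c1=3 → after 1×micro: 3 ⇒ (c0=7/4, c1=1, c2=3)
[Jacobi] macro 2: S0 reads c2=3 → after 2×micro: -57/16; S1 reads c1=1 → after 1×micro: 1; S2 reads c1=1 → after 1×micro: 1 ⇒ (c0=-57/16, c1=1, c2=1)
[Jacobi] macro 3: S0 reads c2=1 → after 2×micro: -673/64; S1 reads c1=1 → after 1×micro: 1; S2 reads c1=1 → after 1×micro: 1 ⇒ (c0=-673/64, c1=1, c2=1)
[Jacobi] macro 4: S0 reads c2=1 → after 2×micro: -6697/256; S1 reads c1=1 → after 1×micro: 1; S2 reads c1=1 → after 1×micro: 1 ⇒ (c0=-6697/256, c1=1, c2=1)
[Gauss-Seidel] macro 1: S0 reads c2=2 → after 2×micro: 7/4; S1 reads c1=3 → after 1×micro: 1; S2 reads c1=1 → after 1×micro: 1 ⇒ (c0=7/4, c1=1, c2=1)
[Gauss-Seidel] macro 2: S0 reads c2=1 → after 2×micro: 23/16; S1 reads c1=1 → after 1×micro: 1; S2 reads c1=1 → after 1×micro: 1 ⇒ (c0=23/16, c1=1, c2=1)
[Gauss-Seidel] macro 3: S0 reads c2=1 → after 2×micro: 47/64; S1 reads c1=1 → after 1×micro: 1; S2 reads c1=1 → after 1×micro: 1 ⇒ (c0=47/64, c1=1, c2=1)
[Gauss-Seidel] macro 4: S0 reads c2=1 → after 2×micro: -217/256; S1 reads c1=1 → after 1×micro: 1; S2 reads c1=1 → after 1×micro: 1 ⇒ (c0=-217/256, c1=1, c2=1)

first divergence at macro-step: 1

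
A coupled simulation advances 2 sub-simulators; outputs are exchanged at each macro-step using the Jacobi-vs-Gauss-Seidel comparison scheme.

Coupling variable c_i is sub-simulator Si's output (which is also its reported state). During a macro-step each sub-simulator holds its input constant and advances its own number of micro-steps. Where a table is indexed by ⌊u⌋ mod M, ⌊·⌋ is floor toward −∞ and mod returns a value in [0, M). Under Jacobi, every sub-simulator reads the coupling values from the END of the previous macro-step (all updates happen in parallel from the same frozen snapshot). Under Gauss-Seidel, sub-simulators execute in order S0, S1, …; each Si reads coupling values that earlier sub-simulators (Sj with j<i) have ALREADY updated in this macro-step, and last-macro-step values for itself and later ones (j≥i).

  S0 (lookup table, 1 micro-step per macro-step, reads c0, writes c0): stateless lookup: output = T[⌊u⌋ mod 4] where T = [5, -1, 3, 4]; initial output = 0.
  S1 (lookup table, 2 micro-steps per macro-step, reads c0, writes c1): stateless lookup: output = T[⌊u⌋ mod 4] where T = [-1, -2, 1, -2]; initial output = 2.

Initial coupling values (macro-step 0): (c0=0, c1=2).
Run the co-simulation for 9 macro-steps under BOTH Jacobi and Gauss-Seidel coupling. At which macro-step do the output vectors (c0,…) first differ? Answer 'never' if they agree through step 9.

[Jacobi] macro 1: S0 reads c0=0 → after 1×micro: 5; S1 reads c0=0 → after 2×micro: -1 ⇒ (c0=5, c1=-1)
[Jacobi] macro 2: S0 reads c0=5 → after 1×micro: -1; S1 reads c0=5 → after 2×micro: -2 ⇒ (c0=-1, c1=-2)
[Jacobi] macro 3: S0 reads c0=-1 → after 1×micro: 4; S1 reads c0=-1 → after 2×micro: -2 ⇒ (c0=4, c1=-2)
[Jacobi] macro 4: S0 reads c0=4 → after 1×micro: 5; S1 reads c0=4 → after 2×micro: -1 ⇒ (c0=5, c1=-1)
[Jacobi] macro 5: S0 reads c0=5 → after 1×micro: -1; S1 reads c0=5 → after 2×micro: -2 ⇒ (c0=-1, c1=-2)
[Jacobi] macro 6: S0 reads c0=-1 → after 1×micro: 4; S1 reads c0=-1 → after 2×micro: -2 ⇒ (c0=4, c1=-2)
[Jacobi] macro 7: S0 reads c0=4 → after 1×micro: 5; S1 reads c0=4 → after 2×micro: -1 ⇒ (c0=5, c1=-1)
[Jacobi] macro 8: S0 reads c0=5 → after 1×micro: -1; S1 reads c0=5 → after 2×micro: -2 ⇒ (c0=-1, c1=-2)
[Jacobi] macro 9: S0 reads c0=-1 → after 1×micro: 4; S1 reads c0=-1 → after 2×micro: -2 ⇒ (c0=4, c1=-2)
[Gauss-Seidel] macro 1: S0 reads c0=0 → after 1×micro: 5; S1 reads c0=5 → after 2×micro: -2 ⇒ (c0=5, c1=-2)
[Gauss-Seidel] macro 2: S0 reads c0=5 → after 1×micro: -1; S1 reads c0=-1 → after 2×micro: -2 ⇒ (c0=-1, c1=-2)
[Gauss-Seidel] macro 3: S0 reads c0=-1 → after 1×micro: 4; S1 reads c0=4 → after 2×micro: -1 ⇒ (c0=4, c1=-1)
[Gauss-Seidel] macro 4: S0 reads c0=4 → after 1×micro: 5; S1 reads c0=5 → after 2×micro: -2 ⇒ (c0=5, c1=-2)
[Gauss-Seidel] macro 5: S0 reads c0=5 → after 1×micro: -1; S1 reads c0=-1 → after 2×micro: -2 ⇒ (c0=-1, c1=-2)
[Gauss-Seidel] macro 6: S0 reads c0=-1 → after 1×micro: 4; S1 reads c0=4 → after 2×micro: -1 ⇒ (c0=4, c1=-1)
[Gauss-Seidel] macro 7: S0 reads c0=4 → after 1×micro: 5; S1 reads c0=5 → after 2×micro: -2 ⇒ (c0=5, c1=-2)
[Gauss-Seidel] macro 8: S0 reads c0=5 → after 1×micro: -1; S1 reads c0=-1 → after 2×micro: -2 ⇒ (c0=-1, c1=-2)
[Gauss-Seidel] macro 9: S0 reads c0=-1 → after 1×micro: 4; S1 reads c0=4 → after 2×micro: -1 ⇒ (c0=4, c1=-1)

first divergence at macro-step: 1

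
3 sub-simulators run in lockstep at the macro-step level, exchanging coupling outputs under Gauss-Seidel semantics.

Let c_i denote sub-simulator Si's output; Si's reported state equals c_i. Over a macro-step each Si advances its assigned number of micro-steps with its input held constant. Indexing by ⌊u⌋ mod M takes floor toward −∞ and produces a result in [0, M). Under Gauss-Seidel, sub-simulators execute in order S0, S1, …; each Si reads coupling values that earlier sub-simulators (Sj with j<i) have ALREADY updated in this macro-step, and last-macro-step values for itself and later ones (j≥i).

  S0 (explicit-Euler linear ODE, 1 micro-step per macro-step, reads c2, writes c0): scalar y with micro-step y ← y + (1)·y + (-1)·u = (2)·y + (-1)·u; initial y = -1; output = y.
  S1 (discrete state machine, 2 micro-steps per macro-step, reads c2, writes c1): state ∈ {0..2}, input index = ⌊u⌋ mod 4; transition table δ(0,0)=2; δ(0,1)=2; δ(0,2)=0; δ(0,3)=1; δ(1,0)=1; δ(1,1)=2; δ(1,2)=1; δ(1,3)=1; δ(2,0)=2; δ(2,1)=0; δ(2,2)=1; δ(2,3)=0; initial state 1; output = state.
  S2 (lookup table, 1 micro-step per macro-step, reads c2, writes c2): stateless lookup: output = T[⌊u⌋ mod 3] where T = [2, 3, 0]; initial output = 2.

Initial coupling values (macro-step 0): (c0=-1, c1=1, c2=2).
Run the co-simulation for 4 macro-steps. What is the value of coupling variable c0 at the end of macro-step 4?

c0 at macro-step 4 = -36

macro 1: S0 reads c2=2 → after 1×micro: -4; S1 reads c2=2 → after 2×micro: 1; S2 reads c2=2 → after 1×micro: 0 ⇒ (c0=-4, c1=1, c2=0)
macro 2: S0 reads c2=0 → after 1×micro: -8; S1 reads c2=0 → after 2×micro: 1; S2 reads c2=0 → after 1×micro: 2 ⇒ (c0=-8, c1=1, c2=2)
macro 3: S0 reads c2=2 → after 1×micro: -18; S1 reads c2=2 → after 2×micro: 1; S2 reads c2=2 → after 1×micro: 0 ⇒ (c0=-18, c1=1, c2=0)
macro 4: S0 reads c2=0 → after 1×micro: -36; S1 reads c2=0 → after 2×micro: 1; S2 reads c2=0 → after 1×micro: 2 ⇒ (c0=-36, c1=1, c2=2)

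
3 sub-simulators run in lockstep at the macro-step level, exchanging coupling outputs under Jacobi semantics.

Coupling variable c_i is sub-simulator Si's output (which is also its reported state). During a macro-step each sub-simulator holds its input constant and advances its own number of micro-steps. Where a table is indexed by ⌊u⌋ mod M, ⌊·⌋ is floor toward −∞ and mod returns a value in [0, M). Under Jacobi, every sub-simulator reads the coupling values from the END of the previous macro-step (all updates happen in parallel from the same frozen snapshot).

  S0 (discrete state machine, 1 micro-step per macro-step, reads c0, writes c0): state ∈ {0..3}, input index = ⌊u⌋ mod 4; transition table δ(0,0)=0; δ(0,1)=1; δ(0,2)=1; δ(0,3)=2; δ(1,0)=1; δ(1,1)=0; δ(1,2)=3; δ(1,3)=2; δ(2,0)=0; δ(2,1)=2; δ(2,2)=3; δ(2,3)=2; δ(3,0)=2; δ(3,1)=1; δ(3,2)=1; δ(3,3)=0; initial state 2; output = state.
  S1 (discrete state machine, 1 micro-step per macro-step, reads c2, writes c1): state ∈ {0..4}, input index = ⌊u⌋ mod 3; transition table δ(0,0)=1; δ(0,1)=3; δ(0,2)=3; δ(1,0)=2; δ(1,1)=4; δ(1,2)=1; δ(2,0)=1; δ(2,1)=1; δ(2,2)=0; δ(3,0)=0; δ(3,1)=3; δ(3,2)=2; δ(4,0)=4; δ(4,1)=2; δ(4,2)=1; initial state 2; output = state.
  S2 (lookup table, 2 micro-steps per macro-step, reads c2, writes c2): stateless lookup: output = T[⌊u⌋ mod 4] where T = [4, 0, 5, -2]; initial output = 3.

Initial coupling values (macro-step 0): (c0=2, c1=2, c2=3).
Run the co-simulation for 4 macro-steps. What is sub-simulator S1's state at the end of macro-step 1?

macro 1: S0 reads c0=2 → after 1×micro: 3; S1 reads c2=3 → after 1×micro: 1; S2 reads c2=3 → after 2×micro: -2 ⇒ (c0=3, c1=1, c2=-2)
macro 2: S0 reads c0=3 → after 1×micro: 0; S1 reads c2=-2 → after 1×micro: 4; S2 reads c2=-2 → after 2×micro: 5 ⇒ (c0=0, c1=4, c2=5)
macro 3: S0 reads c0=0 → after 1×micro: 0; S1 reads c2=5 → after 1×micro: 1; S2 reads c2=5 → after 2×micro: 0 ⇒ (c0=0, c1=1, c2=0)
macro 4: S0 reads c0=0 → after 1×micro: 0; S1 reads c2=0 → after 1×micro: 2; S2 reads c2=0 → after 2×micro: 4 ⇒ (c0=0, c1=2, c2=4)

S1 state at macro-step 1 = 1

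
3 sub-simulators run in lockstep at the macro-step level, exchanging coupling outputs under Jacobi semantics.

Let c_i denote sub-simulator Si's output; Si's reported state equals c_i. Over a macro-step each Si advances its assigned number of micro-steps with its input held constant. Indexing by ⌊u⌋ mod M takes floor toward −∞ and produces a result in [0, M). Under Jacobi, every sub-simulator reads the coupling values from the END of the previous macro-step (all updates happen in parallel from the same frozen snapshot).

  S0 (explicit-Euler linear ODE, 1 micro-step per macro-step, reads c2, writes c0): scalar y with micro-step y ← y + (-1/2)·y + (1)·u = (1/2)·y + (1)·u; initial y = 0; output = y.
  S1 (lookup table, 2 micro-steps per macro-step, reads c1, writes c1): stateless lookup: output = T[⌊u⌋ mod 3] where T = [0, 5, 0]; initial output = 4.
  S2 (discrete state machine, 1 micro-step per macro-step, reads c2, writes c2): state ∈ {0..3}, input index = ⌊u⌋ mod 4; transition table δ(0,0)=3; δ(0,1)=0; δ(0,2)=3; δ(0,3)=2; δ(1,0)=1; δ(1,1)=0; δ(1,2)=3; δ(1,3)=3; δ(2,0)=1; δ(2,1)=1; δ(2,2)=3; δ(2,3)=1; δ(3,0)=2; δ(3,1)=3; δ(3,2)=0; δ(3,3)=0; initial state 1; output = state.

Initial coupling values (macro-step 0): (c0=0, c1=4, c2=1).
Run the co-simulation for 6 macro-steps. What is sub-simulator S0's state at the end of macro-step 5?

S0 state at macro-step 5 = 61/16

macro 1: S0 reads c2=1 → after 1×micro: 1; S1 reads c1=4 → after 2×micro: 5; S2 reads c2=1 → after 1×micro: 0 ⇒ (c0=1, c1=5, c2=0)
macro 2: S0 reads c2=0 → after 1×micro: 1/2; S1 reads c1=5 → after 2×micro: 0; S2 reads c2=0 → after 1×micro: 3 ⇒ (c0=1/2, c1=0, c2=3)
macro 3: S0 reads c2=3 → after 1×micro: 13/4; S1 reads c1=0 → after 2×micro: 0; S2 reads c2=3 → after 1×micro: 0 ⇒ (c0=13/4, c1=0, c2=0)
macro 4: S0 reads c2=0 → after 1×micro: 13/8; S1 reads c1=0 → after 2×micro: 0; S2 reads c2=0 → after 1×micro: 3 ⇒ (c0=13/8, c1=0, c2=3)
macro 5: S0 reads c2=3 → after 1×micro: 61/16; S1 reads c1=0 → after 2×micro: 0; S2 reads c2=3 → after 1×micro: 0 ⇒ (c0=61/16, c1=0, c2=0)
macro 6: S0 reads c2=0 → after 1×micro: 61/32; S1 reads c1=0 → after 2×micro: 0; S2 reads c2=0 → after 1×micro: 3 ⇒ (c0=61/32, c1=0, c2=3)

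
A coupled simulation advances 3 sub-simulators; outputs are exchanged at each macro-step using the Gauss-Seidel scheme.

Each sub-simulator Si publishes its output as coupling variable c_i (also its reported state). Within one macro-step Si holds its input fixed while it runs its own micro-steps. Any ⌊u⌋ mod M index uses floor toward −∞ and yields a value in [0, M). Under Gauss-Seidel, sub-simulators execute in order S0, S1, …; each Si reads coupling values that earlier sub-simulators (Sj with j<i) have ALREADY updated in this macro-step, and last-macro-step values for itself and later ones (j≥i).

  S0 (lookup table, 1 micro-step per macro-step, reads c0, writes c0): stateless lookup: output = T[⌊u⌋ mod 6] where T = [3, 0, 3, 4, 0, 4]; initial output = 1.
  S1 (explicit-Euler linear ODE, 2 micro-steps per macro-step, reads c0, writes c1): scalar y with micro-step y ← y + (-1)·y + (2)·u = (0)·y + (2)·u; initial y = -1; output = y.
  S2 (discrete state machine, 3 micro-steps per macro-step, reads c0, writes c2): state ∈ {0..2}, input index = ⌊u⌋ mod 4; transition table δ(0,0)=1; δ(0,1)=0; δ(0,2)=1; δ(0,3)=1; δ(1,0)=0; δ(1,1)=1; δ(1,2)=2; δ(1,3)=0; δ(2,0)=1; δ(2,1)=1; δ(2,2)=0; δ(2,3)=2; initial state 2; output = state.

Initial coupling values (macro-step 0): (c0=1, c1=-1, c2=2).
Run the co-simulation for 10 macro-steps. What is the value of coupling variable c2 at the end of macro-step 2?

c2 at macro-step 2 = 0

macro 1: S0 reads c0=1 → after 1×micro: 0; S1 reads c0=0 → after 2×micro: 0; S2 reads c0=0 → after 3×micro: 1 ⇒ (c0=0, c1=0, c2=1)
macro 2: S0 reads c0=0 → after 1×micro: 3; S1 reads c0=3 → after 2×micro: 6; S2 reads c0=3 → after 3×micro: 0 ⇒ (c0=3, c1=6, c2=0)
macro 3: S0 reads c0=3 → after 1×micro: 4; S1 reads c0=4 → after 2×micro: 8; S2 reads c0=4 → after 3×micro: 1 ⇒ (c0=4, c1=8, c2=1)
macro 4: S0 reads c0=4 → after 1×micro: 0; S1 reads c0=0 → after 2×micro: 0; S2 reads c0=0 → after 3×micro: 0 ⇒ (c0=0, c1=0, c2=0)
macro 5: S0 reads c0=0 → after 1×micro: 3; S1 reads c0=3 → after 2×micro: 6; S2 reads c0=3 → after 3×micro: 1 ⇒ (c0=3, c1=6, c2=1)
macro 6: S0 reads c0=3 → after 1×micro: 4; S1 reads c0=4 → after 2×micro: 8; S2 reads c0=4 → after 3×micro: 0 ⇒ (c0=4, c1=8, c2=0)
macro 7: S0 reads c0=4 → after 1×micro: 0; S1 reads c0=0 → after 2×micro: 0; S2 reads c0=0 → after 3×micro: 1 ⇒ (c0=0, c1=0, c2=1)
macro 8: S0 reads c0=0 → after 1×micro: 3; S1 reads c0=3 → after 2×micro: 6; S2 reads c0=3 → after 3×micro: 0 ⇒ (c0=3, c1=6, c2=0)
macro 9: S0 reads c0=3 → after 1×micro: 4; S1 reads c0=4 → after 2×micro: 8; S2 reads c0=4 → after 3×micro: 1 ⇒ (c0=4, c1=8, c2=1)
macro 10: S0 reads c0=4 → after 1×micro: 0; S1 reads c0=0 → after 2×micro: 0; S2 reads c0=0 → after 3×micro: 0 ⇒ (c0=0, c1=0, c2=0)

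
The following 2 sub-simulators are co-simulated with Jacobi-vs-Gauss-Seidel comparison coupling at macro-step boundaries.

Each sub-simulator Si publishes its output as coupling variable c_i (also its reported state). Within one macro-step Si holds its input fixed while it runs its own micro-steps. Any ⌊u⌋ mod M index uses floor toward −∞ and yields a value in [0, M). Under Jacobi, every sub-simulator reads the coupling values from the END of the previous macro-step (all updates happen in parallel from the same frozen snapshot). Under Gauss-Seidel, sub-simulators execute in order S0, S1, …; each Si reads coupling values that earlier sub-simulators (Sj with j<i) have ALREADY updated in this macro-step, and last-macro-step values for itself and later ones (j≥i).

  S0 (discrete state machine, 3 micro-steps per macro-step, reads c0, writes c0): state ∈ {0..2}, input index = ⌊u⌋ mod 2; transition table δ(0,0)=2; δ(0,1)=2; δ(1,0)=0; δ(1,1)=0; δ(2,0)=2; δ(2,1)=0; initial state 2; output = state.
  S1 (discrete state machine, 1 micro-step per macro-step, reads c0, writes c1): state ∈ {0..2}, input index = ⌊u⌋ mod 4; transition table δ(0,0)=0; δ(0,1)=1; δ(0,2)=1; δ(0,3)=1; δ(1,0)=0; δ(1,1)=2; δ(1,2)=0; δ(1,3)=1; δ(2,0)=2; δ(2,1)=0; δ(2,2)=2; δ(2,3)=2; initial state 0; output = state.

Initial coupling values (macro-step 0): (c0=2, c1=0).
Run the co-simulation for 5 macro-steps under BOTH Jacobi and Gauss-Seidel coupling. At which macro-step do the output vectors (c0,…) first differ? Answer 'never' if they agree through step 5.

first divergence at macro-step: never

[Jacobi] macro 1: S0 reads c0=2 → after 3×micro: 2; S1 reads c0=2 → after 1×micro: 1 ⇒ (c0=2, c1=1)
[Jacobi] macro 2: S0 reads c0=2 → after 3×micro: 2; S1 reads c0=2 → after 1×micro: 0 ⇒ (c0=2, c1=0)
[Jacobi] macro 3: S0 reads c0=2 → after 3×micro: 2; S1 reads c0=2 → after 1×micro: 1 ⇒ (c0=2, c1=1)
[Jacobi] macro 4: S0 reads c0=2 → after 3×micro: 2; S1 reads c0=2 → after 1×micro: 0 ⇒ (c0=2, c1=0)
[Jacobi] macro 5: S0 reads c0=2 → after 3×micro: 2; S1 reads c0=2 → after 1×micro: 1 ⇒ (c0=2, c1=1)
[Gauss-Seidel] macro 1: S0 reads c0=2 → after 3×micro: 2; S1 reads c0=2 → after 1×micro: 1 ⇒ (c0=2, c1=1)
[Gauss-Seidel] macro 2: S0 reads c0=2 → after 3×micro: 2; S1 reads c0=2 → after 1×micro: 0 ⇒ (c0=2, c1=0)
[Gauss-Seidel] macro 3: S0 reads c0=2 → after 3×micro: 2; S1 reads c0=2 → after 1×micro: 1 ⇒ (c0=2, c1=1)
[Gauss-Seidel] macro 4: S0 reads c0=2 → after 3×micro: 2; S1 reads c0=2 → after 1×micro: 0 ⇒ (c0=2, c1=0)
[Gauss-Seidel] macro 5: S0 reads c0=2 → after 3×micro: 2; S1 reads c0=2 → after 1×micro: 1 ⇒ (c0=2, c1=1)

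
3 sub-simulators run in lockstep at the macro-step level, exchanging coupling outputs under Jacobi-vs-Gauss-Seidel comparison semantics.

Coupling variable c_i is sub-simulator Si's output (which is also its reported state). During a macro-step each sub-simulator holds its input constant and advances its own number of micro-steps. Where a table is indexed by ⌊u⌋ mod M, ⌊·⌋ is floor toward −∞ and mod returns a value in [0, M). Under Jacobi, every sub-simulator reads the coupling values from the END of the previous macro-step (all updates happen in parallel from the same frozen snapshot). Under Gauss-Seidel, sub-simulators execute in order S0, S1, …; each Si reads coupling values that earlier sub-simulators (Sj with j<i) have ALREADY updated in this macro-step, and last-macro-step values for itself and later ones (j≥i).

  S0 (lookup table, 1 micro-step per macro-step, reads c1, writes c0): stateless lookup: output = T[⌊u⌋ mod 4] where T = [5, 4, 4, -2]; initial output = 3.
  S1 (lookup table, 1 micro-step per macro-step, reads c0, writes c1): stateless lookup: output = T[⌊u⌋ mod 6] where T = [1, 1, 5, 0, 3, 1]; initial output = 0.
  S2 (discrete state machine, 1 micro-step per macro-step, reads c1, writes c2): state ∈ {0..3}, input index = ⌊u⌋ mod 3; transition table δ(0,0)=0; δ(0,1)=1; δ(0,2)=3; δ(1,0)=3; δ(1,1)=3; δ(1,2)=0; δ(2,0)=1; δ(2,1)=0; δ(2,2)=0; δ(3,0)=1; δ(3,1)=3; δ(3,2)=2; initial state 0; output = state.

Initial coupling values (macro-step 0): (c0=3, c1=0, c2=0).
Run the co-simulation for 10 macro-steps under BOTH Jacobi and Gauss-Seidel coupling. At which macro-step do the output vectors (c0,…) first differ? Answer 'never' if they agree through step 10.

[Jacobi] macro 1: S0 reads c1=0 → after 1×micro: 5; S1 reads c0=3 → after 1×micro: 0; S2 reads c1=0 → after 1×micro: 0 ⇒ (c0=5, c1=0, c2=0)
[Jacobi] macro 2: S0 reads c1=0 → after 1×micro: 5; S1 reads c0=5 → after 1×micro: 1; S2 reads c1=0 → after 1×micro: 0 ⇒ (c0=5, c1=1, c2=0)
[Jacobi] macro 3: S0 reads c1=1 → after 1×micro: 4; S1 reads c0=5 → after 1×micro: 1; S2 reads c1=1 → after 1×micro: 1 ⇒ (c0=4, c1=1, c2=1)
[Jacobi] macro 4: S0 reads c1=1 → after 1×micro: 4; S1 reads c0=4 → after 1×micro: 3; S2 reads c1=1 → after 1×micro: 3 ⇒ (c0=4, c1=3, c2=3)
[Jacobi] macro 5: S0 reads c1=3 → after 1×micro: -2; S1 reads c0=4 → after 1×micro: 3; S2 reads c1=3 → after 1×micro: 1 ⇒ (c0=-2, c1=3, c2=1)
[Jacobi] macro 6: S0 reads c1=3 → after 1×micro: -2; S1 reads c0=-2 → after 1×micro: 3; S2 reads c1=3 → after 1×micro: 3 ⇒ (c0=-2, c1=3, c2=3)
[Jacobi] macro 7: S0 reads c1=3 → after 1×micro: -2; S1 reads c0=-2 → after 1×micro: 3; S2 reads c1=3 → after 1×micro: 1 ⇒ (c0=-2, c1=3, c2=1)
[Jacobi] macro 8: S0 reads c1=3 → after 1×micro: -2; S1 reads c0=-2 → after 1×micro: 3; S2 reads c1=3 → after 1×micro: 3 ⇒ (c0=-2, c1=3, c2=3)
[Jacobi] macro 9: S0 reads c1=3 → after 1×micro: -2; S1 reads c0=-2 → after 1×micro: 3; S2 reads c1=3 → after 1×micro: 1 ⇒ (c0=-2, c1=3, c2=1)
[Jacobi] macro 10: S0 reads c1=3 → after 1×micro: -2; S1 reads c0=-2 → after 1×micro: 3; S2 reads c1=3 → after 1×micro: 3 ⇒ (c0=-2, c1=3, c2=3)
[Gauss-Seidel] macro 1: S0 reads c1=0 → after 1×micro: 5; S1 reads c0=5 → after 1×micro: 1; S2 reads c1=1 → after 1×micro: 1 ⇒ (c0=5, c1=1, c2=1)
[Gauss-Seidel] macro 2: S0 reads c1=1 → after 1×micro: 4; S1 reads c0=4 → after 1×micro: 3; S2 reads c1=3 → after 1×micro: 3 ⇒ (c0=4, c1=3, c2=3)
[Gauss-Seidel] macro 3: S0 reads c1=3 → after 1×micro: -2; S1 reads c0=-2 → after 1×micro: 3; S2 reads c1=3 → after 1×micro: 1 ⇒ (c0=-2, c1=3, c2=1)
[Gauss-Seidel] macro 4: S0 reads c1=3 → after 1×micro: -2; S1 reads c0=-2 → after 1×micro: 3; S2 reads c1=3 → after 1×micro: 3 ⇒ (c0=-2, c1=3, c2=3)
[Gauss-Seidel] macro 5: S0 reads c1=3 → after 1×micro: -2; S1 reads c0=-2 → after 1×micro: 3; S2 reads c1=3 → after 1×micro: 1 ⇒ (c0=-2, c1=3, c2=1)
[Gauss-Seidel] macro 6: S0 reads c1=3 → after 1×micro: -2; S1 reads c0=-2 → after 1×micro: 3; S2 reads c1=3 → after 1×micro: 3 ⇒ (c0=-2, c1=3, c2=3)
[Gauss-Seidel] macro 7: S0 reads c1=3 → after 1×micro: -2; S1 reads c0=-2 → after 1×micro: 3; S2 reads c1=3 → after 1×micro: 1 ⇒ (c0=-2, c1=3, c2=1)
[Gauss-Seidel] macro 8: S0 reads c1=3 → after 1×micro: -2; S1 reads c0=-2 → after 1×micro: 3; S2 reads c1=3 → after 1×micro: 3 ⇒ (c0=-2, c1=3, c2=3)
[Gauss-Seidel] macro 9: S0 reads c1=3 → after 1×micro: -2; S1 reads c0=-2 → after 1×micro: 3; S2 reads c1=3 → after 1×micro: 1 ⇒ (c0=-2, c1=3, c2=1)
[Gauss-Seidel] macro 10: S0 reads c1=3 → after 1×micro: -2; S1 reads c0=-2 → after 1×micro: 3; S2 reads c1=3 → after 1×micro: 3 ⇒ (c0=-2, c1=3, c2=3)

first divergence at macro-step: 1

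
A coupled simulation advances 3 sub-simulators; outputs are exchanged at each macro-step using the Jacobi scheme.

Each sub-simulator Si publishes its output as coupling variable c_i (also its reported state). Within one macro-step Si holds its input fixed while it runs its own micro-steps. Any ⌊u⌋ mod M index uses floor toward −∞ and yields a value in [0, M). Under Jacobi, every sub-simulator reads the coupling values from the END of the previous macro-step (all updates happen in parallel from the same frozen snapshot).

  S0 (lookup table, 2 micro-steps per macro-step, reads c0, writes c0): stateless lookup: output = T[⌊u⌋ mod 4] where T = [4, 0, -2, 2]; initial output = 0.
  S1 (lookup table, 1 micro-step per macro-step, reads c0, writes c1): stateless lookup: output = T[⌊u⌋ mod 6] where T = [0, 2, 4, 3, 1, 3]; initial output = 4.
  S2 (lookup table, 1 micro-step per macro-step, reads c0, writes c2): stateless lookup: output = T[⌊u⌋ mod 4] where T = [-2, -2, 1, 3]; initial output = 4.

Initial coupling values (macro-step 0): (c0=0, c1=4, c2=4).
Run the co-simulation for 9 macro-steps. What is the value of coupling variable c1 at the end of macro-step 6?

macro 1: S0 reads c0=0 → after 2×micro: 4; S1 reads c0=0 → after 1×micro: 0; S2 reads c0=0 → after 1×micro: -2 ⇒ (c0=4, c1=0, c2=-2)
macro 2: S0 reads c0=4 → after 2×micro: 4; S1 reads c0=4 → after 1×micro: 1; S2 reads c0=4 → after 1×micro: -2 ⇒ (c0=4, c1=1, c2=-2)
macro 3: S0 reads c0=4 → after 2×micro: 4; S1 reads c0=4 → after 1×micro: 1; S2 reads c0=4 → after 1×micro: -2 ⇒ (c0=4, c1=1, c2=-2)
macro 4: S0 reads c0=4 → after 2×micro: 4; S1 reads c0=4 → after 1×micro: 1; S2 reads c0=4 → after 1×micro: -2 ⇒ (c0=4, c1=1, c2=-2)
macro 5: S0 reads c0=4 → after 2×micro: 4; S1 reads c0=4 → after 1×micro: 1; S2 reads c0=4 → after 1×micro: -2 ⇒ (c0=4, c1=1, c2=-2)
macro 6: S0 reads c0=4 → after 2×micro: 4; S1 reads c0=4 → after 1×micro: 1; S2 reads c0=4 → after 1×micro: -2 ⇒ (c0=4, c1=1, c2=-2)
macro 7: S0 reads c0=4 → after 2×micro: 4; S1 reads c0=4 → after 1×micro: 1; S2 reads c0=4 → after 1×micro: -2 ⇒ (c0=4, c1=1, c2=-2)
macro 8: S0 reads c0=4 → after 2×micro: 4; S1 reads c0=4 → after 1×micro: 1; S2 reads c0=4 → after 1×micro: -2 ⇒ (c0=4, c1=1, c2=-2)
macro 9: S0 reads c0=4 → after 2×micro: 4; S1 reads c0=4 → after 1×micro: 1; S2 reads c0=4 → after 1×micro: -2 ⇒ (c0=4, c1=1, c2=-2)

c1 at macro-step 6 = 1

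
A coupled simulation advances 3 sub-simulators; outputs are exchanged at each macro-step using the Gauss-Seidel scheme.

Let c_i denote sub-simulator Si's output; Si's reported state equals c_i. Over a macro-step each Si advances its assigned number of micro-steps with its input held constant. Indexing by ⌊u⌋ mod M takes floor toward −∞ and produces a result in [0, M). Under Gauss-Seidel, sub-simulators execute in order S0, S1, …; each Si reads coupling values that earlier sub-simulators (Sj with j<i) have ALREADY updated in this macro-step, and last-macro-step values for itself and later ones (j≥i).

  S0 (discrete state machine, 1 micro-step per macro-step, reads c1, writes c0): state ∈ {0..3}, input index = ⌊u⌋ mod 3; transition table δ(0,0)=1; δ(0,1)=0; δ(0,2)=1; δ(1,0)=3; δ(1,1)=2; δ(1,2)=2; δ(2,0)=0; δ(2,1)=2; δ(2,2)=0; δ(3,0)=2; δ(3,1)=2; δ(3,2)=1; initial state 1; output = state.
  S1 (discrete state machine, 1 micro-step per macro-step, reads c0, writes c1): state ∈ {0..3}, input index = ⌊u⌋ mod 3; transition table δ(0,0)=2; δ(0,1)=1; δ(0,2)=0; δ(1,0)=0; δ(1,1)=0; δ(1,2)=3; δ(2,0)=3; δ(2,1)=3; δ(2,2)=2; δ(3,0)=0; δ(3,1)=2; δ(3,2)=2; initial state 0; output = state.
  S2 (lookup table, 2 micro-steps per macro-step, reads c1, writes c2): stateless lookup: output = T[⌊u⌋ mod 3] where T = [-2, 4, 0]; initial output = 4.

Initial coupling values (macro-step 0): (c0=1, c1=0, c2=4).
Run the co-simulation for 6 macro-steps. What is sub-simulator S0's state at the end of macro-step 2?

S0 state at macro-step 2 = 1

macro 1: S0 reads c1=0 → after 1×micro: 3; S1 reads c0=3 → after 1×micro: 2; S2 reads c1=2 → after 2×micro: 0 ⇒ (c0=3, c1=2, c2=0)
macro 2: S0 reads c1=2 → after 1×micro: 1; S1 reads c0=1 → after 1×micro: 3; S2 reads c1=3 → after 2×micro: -2 ⇒ (c0=1, c1=3, c2=-2)
macro 3: S0 reads c1=3 → after 1×micro: 3; S1 reads c0=3 → after 1×micro: 0; S2 reads c1=0 → after 2×micro: -2 ⇒ (c0=3, c1=0, c2=-2)
macro 4: S0 reads c1=0 → after 1×micro: 2; S1 reads c0=2 → after 1×micro: 0; S2 reads c1=0 → after 2×micro: -2 ⇒ (c0=2, c1=0, c2=-2)
macro 5: S0 reads c1=0 → after 1×micro: 0; S1 reads c0=0 → after 1×micro: 2; S2 reads c1=2 → after 2×micro: 0 ⇒ (c0=0, c1=2, c2=0)
macro 6: S0 reads c1=2 → after 1×micro: 1; S1 reads c0=1 → after 1×micro: 3; S2 reads c1=3 → after 2×micro: -2 ⇒ (c0=1, c1=3, c2=-2)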